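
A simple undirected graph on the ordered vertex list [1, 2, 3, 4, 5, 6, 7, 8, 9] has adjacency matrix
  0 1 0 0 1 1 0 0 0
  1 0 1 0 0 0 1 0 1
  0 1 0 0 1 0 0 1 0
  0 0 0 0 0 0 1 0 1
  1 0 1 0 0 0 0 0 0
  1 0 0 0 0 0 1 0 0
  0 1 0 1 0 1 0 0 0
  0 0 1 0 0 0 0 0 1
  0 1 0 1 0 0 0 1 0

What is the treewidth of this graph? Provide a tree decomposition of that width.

Each bag holds 4 vertices, so the decomposition has width 3, which upper-bounds the treewidth. For the lower bound: the 4 vertex sets {1,5,6}, {7}, {2}, {3,4,8,9} are disjoint, each induces a connected subgraph, and every pair is joined by at least one edge of G. Contracting each set to a single vertex therefore yields K_{4} as a minor, and since treewidth is minor-monotone, tw(G) ≥ tw(K_{4}) = 3. Therefore the treewidth is 3.

Treewidth 3.
One such decomposition:
Bags: B1 = {1, 5, 6, 7}  B2 = {1, 2, 5, 7}  B3 = {2, 3, 5, 7}  B4 = {2, 3, 4, 7}  B5 = {2, 3, 4, 9}  B6 = {3, 4, 8, 9}
Tree: B1–B2, B2–B3, B3–B4, B4–B5, B5–B6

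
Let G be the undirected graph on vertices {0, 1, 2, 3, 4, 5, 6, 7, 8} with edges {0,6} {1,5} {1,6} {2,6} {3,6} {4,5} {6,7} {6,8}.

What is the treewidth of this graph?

1

A width-1 tree decomposition is:
Bags: B1 = {2, 6}  B2 = {6, 8}  B3 = {1, 6}  B4 = {1, 5}  B5 = {3, 6}  B6 = {4, 5}  B7 = {0, 6}  B8 = {6, 7}
Tree: B1–B2, B1–B3, B3–B4, B1–B5, B4–B6, B2–B7, B3–B8
The largest bag has 2 vertices, giving width 1; this decomposition certifies tw(G) ≤ 1. Any graph with an edge has treewidth ≥ 1, and G has the edge 6–2. Combining the bounds, tw(G) = 1.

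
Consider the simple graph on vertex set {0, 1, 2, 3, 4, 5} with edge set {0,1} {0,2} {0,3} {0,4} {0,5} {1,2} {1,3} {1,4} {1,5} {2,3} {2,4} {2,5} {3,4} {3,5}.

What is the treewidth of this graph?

A width-4 tree decomposition is:
Bags: B1 = {0, 1, 2, 3, 4}  B2 = {0, 1, 2, 3, 5}
Tree: B1–B2
Every bag has size at most 5, so the width is 5 − 1 = 4 and tw(G) ≤ 4. On the other hand G contains the 5-clique {0, 1, 2, 3, 4}. A clique must lie in a single bag of any decomposition, so no decomposition can have width below 4. The upper and lower bounds meet at 4, so that is the treewidth.

4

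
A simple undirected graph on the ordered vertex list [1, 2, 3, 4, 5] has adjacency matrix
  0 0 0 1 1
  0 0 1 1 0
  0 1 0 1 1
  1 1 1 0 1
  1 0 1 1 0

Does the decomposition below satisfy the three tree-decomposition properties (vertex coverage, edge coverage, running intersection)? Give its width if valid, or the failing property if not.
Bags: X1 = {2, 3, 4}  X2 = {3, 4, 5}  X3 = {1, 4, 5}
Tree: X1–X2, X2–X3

Yes; width 2.

Vertex coverage: the bags together contain {1, 2, 3, 4, 5}, the full vertex set. Edge coverage: each edge of G has both endpoints in at least one bag. Running intersection: for every vertex, the bags containing it form a connected subtree. All three properties hold, so this is a valid tree decomposition of width max|bag| − 1 = 2, and hence tw(G) ≤ 2.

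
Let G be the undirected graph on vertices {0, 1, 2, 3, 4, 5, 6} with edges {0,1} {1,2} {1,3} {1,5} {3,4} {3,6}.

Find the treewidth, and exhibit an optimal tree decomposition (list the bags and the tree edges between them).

Each bag holds 2 vertices, so the decomposition has width 1, which upper-bounds the treewidth. Any graph with an edge has treewidth ≥ 1, and G has the edge 2–1. Hence tw(G) = 1 exactly.

Treewidth 1.
One optimal decomposition is:
Bags: B1 = {1, 2}  B2 = {0, 1}  B3 = {1, 3}  B4 = {3, 4}  B5 = {3, 6}  B6 = {1, 5}
Tree: B1–B2, B1–B3, B3–B4, B3–B5, B2–B6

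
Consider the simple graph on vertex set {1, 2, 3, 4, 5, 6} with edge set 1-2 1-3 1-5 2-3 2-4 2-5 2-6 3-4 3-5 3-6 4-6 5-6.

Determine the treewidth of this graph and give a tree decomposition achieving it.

Treewidth 3.
One such decomposition:
Bags: B1 = {2, 3, 5, 6}  B2 = {2, 3, 4, 6}  B3 = {1, 2, 3, 5}
Tree: B1–B2, B1–B3

Each bag holds 4 vertices, so the decomposition has width 3, which upper-bounds the treewidth. On the other hand G contains the 4-clique {2, 3, 4, 6}. A clique must lie in a single bag of any decomposition, so no decomposition can have width below 3. The upper and lower bounds meet at 3, so that is the treewidth.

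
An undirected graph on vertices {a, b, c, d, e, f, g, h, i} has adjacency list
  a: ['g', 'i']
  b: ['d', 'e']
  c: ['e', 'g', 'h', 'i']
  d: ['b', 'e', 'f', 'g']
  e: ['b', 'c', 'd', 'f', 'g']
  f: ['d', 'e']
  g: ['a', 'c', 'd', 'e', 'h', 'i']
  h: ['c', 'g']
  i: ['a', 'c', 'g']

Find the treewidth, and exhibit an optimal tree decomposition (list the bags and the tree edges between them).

Treewidth 2.
Bags: B1 = {d, e, g}  B2 = {b, d, e}  B3 = {d, e, f}  B4 = {c, e, g}  B5 = {c, g, h}  B6 = {c, g, i}  B7 = {a, g, i}
Tree: B1–B2, B1–B3, B1–B4, B4–B5, B4–B6, B6–B7

Every bag has size at most 3, so the width is 3 − 1 = 2 and tw(G) ≤ 2. Conversely, {d, e, g} is a clique of size 3, and the vertices of any clique must share a bag in every tree decomposition; so some bag has ≥ 3 vertices and tw(G) ≥ 2. The upper and lower bounds meet at 2, so that is the treewidth.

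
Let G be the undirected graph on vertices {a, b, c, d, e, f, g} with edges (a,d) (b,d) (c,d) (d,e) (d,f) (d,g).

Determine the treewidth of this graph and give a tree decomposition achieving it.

Treewidth 1.
One optimal decomposition is:
Bags: B1 = {b, d}  B2 = {c, d}  B3 = {d, g}  B4 = {d, f}  B5 = {d, e}  B6 = {a, d}
Tree: B1–B2, B2–B3, B1–B4, B3–B5, B5–B6

Each bag holds 2 vertices, so the decomposition has width 1, which upper-bounds the treewidth. Any graph with an edge has treewidth ≥ 1, and G has the edge b–d. Hence tw(G) = 1 exactly.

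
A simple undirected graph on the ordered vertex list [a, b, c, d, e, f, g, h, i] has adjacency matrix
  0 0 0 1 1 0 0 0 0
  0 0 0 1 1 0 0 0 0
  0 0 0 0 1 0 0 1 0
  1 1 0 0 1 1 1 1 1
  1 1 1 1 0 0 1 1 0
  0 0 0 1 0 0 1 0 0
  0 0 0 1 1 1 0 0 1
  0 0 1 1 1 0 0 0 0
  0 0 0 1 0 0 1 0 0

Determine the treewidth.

A width-2 tree decomposition is:
Bags: B1 = {d, e, g}  B2 = {d, e, h}  B3 = {b, d, e}  B4 = {c, e, h}  B5 = {a, d, e}  B6 = {d, g, i}  B7 = {d, f, g}
Tree: B1–B2, B2–B3, B2–B4, B2–B5, B1–B6, B6–B7
The largest bag has 3 vertices, giving width 2; this decomposition certifies tw(G) ≤ 2. For the lower bound, the 3 vertices {d, e, g} are pairwise adjacent, and any tree decomposition puts a clique entirely inside one bag — forcing width ≥ 2. Therefore the treewidth is 2.

2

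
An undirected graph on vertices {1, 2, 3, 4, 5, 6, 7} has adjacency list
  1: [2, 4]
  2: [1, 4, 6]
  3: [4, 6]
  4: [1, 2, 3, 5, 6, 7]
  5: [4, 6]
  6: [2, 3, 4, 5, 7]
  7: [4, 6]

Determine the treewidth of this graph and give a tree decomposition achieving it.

Every bag has size at most 3, so the width is 3 − 1 = 2 and tw(G) ≤ 2. Conversely, {1, 2, 4} is a clique of size 3, and the vertices of any clique must share a bag in every tree decomposition; so some bag has ≥ 3 vertices and tw(G) ≥ 2. Therefore the treewidth is 2.

Treewidth 2.
One optimal decomposition is:
Bags: B1 = {4, 5, 6}  B2 = {2, 4, 6}  B3 = {3, 4, 6}  B4 = {4, 6, 7}  B5 = {1, 2, 4}
Tree: B1–B2, B2–B3, B3–B4, B2–B5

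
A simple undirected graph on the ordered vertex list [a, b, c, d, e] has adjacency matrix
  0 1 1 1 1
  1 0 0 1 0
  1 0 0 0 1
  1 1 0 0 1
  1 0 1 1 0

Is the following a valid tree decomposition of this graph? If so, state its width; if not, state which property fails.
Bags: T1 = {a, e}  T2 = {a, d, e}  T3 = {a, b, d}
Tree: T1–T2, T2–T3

A tree decomposition must satisfy three properties: every vertex lies in some bag; for every edge, both endpoints lie together in some bag; and for every vertex, the bags containing it form a connected subtree. Here vertex c appears in no bag, so the decomposition is invalid.

No — vertex c appears in no bag.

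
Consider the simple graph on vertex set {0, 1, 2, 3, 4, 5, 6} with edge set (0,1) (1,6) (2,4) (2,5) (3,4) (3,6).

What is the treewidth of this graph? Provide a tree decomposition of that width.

The largest bag has 2 vertices, giving width 1; this decomposition certifies tw(G) ≤ 1. G has an edge, so its treewidth is at least 1. Combining the bounds, tw(G) = 1.

Treewidth 1.
Bags: B1 = {2, 5}  B2 = {2, 4}  B3 = {3, 4}  B4 = {3, 6}  B5 = {1, 6}  B6 = {0, 1}
Tree: B1–B2, B2–B3, B3–B4, B4–B5, B5–B6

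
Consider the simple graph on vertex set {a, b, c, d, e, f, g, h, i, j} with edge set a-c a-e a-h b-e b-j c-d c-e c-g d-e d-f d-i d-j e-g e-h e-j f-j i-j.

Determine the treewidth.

A width-2 tree decomposition is:
Bags: B1 = {a, c, e}  B2 = {c, d, e}  B3 = {d, e, j}  B4 = {a, e, h}  B5 = {d, f, j}  B6 = {b, e, j}  B7 = {c, e, g}  B8 = {d, i, j}
Tree: B1–B2, B2–B3, B1–B4, B3–B5, B3–B6, B2–B7, B5–B8
The largest bag has 3 vertices, giving width 2; this decomposition certifies tw(G) ≤ 2. Conversely, {d, e, j} is a clique of size 3, and the vertices of any clique must share a bag in every tree decomposition; so some bag has ≥ 3 vertices and tw(G) ≥ 2. The upper and lower bounds meet at 2, so that is the treewidth.

2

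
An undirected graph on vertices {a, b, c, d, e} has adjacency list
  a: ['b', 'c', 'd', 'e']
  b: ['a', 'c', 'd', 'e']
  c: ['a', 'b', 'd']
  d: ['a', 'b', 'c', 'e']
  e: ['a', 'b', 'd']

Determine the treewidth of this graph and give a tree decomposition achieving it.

Treewidth 3.
One optimal decomposition is:
Bags: B1 = {a, b, d, e}  B2 = {a, b, c, d}
Tree: B1–B2

Every bag has size at most 4, so the width is 4 − 1 = 3 and tw(G) ≤ 3. On the other hand G contains the 4-clique {a, b, d, e}. A clique must lie in a single bag of any decomposition, so no decomposition can have width below 3. Combining the bounds, tw(G) = 3.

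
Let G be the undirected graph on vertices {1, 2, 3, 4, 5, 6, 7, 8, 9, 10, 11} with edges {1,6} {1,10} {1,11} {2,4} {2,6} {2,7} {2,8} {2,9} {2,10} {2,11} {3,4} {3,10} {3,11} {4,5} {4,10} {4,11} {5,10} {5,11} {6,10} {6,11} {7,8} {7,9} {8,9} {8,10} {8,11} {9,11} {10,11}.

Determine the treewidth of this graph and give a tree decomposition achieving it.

Treewidth 3.
One optimal decomposition is:
Bags: B1 = {2, 8, 10, 11}  B2 = {2, 4, 10, 11}  B3 = {3, 4, 10, 11}  B4 = {2, 6, 10, 11}  B5 = {2, 8, 9, 11}  B6 = {4, 5, 10, 11}  B7 = {2, 7, 8, 9}  B8 = {1, 6, 10, 11}
Tree: B1–B2, B2–B3, B1–B4, B1–B5, B2–B6, B5–B7, B4–B8

The largest bag has 4 vertices, giving width 3; this decomposition certifies tw(G) ≤ 3. For the lower bound, the 4 vertices {2, 8, 9, 11} are pairwise adjacent, and any tree decomposition puts a clique entirely inside one bag — forcing width ≥ 3. Therefore the treewidth is 3.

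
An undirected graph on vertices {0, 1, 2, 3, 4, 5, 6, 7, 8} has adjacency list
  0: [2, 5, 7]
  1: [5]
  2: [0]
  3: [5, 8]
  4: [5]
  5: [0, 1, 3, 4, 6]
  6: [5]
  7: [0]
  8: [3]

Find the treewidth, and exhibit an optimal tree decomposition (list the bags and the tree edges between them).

Every bag has size at most 2, so the width is 2 − 1 = 1 and tw(G) ≤ 1. Since G has at least one edge (e.g. 1–5), it is not an edgeless graph, so tw(G) ≥ 1. Therefore the treewidth is 1.

Treewidth 1.
One optimal decomposition is:
Bags: B1 = {1, 5}  B2 = {4, 5}  B3 = {0, 5}  B4 = {0, 2}  B5 = {0, 7}  B6 = {3, 5}  B7 = {5, 6}  B8 = {3, 8}
Tree: B1–B2, B2–B3, B3–B4, B4–B5, B3–B6, B3–B7, B6–B8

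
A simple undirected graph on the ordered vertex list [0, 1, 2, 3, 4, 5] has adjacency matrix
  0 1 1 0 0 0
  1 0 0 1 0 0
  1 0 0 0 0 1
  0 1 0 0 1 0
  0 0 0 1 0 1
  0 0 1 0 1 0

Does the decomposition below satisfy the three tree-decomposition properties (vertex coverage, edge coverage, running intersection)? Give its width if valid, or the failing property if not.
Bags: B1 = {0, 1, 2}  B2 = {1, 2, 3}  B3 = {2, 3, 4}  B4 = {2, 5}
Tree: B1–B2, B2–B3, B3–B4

A tree decomposition must satisfy three properties: every vertex lies in some bag; for every edge, both endpoints lie together in some bag; and for every vertex, the bags containing it form a connected subtree. Here edge (4,5) lies in no bag, so the decomposition is invalid.

No — edge (4,5) lies in no bag.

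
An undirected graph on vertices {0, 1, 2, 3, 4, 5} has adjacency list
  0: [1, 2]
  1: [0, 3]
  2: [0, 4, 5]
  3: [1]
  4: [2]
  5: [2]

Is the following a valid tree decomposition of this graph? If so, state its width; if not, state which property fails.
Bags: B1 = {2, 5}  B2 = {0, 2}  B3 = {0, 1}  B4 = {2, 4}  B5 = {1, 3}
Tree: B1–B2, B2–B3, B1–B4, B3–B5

Checking the three conditions: (i) the bags cover all of {0, 1, 2, 3, 4, 5}; (ii) for each edge, some bag contains both endpoints; (iii) the bags containing any fixed vertex form a subtree. All hold, so the decomposition is valid with width 2 − 1 = 1.

Yes; width 1.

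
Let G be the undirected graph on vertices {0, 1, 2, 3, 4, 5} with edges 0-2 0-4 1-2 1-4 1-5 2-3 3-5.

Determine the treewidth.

A width-2 tree decomposition is:
Bags: B1 = {0, 1, 4}  B2 = {0, 1, 2}  B3 = {1, 2, 5}  B4 = {2, 3, 5}
Tree: B1–B2, B2–B3, B3–B4
The largest bag has 3 vertices, giving width 2; this decomposition certifies tw(G) ≤ 2. Since 4–0–2–1–4 is a cycle in G, G is not acyclic. Forests are exactly the graphs of treewidth ≤ 1, so tw(G) ≥ 2. Therefore the treewidth is 2.

2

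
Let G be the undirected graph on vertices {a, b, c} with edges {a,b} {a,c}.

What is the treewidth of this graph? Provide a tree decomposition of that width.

Every bag has size at most 2, so the width is 2 − 1 = 1 and tw(G) ≤ 1. Since G has at least one edge (e.g. a–b), it is not an edgeless graph, so tw(G) ≥ 1. Hence tw(G) = 1 exactly.

Treewidth 1.
One optimal decomposition is:
Bags: B1 = {a, b}  B2 = {a, c}
Tree: B1–B2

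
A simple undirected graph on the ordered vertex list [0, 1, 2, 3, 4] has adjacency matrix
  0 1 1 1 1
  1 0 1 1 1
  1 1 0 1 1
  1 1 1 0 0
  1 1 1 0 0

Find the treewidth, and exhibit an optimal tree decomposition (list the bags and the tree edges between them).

Treewidth 3.
One optimal decomposition is:
Bags: B1 = {0, 1, 2, 3}  B2 = {0, 1, 2, 4}
Tree: B1–B2

Every bag has size at most 4, so the width is 4 − 1 = 3 and tw(G) ≤ 3. On the other hand G contains the 4-clique {0, 1, 2, 3}. A clique must lie in a single bag of any decomposition, so no decomposition can have width below 3. The upper and lower bounds meet at 3, so that is the treewidth.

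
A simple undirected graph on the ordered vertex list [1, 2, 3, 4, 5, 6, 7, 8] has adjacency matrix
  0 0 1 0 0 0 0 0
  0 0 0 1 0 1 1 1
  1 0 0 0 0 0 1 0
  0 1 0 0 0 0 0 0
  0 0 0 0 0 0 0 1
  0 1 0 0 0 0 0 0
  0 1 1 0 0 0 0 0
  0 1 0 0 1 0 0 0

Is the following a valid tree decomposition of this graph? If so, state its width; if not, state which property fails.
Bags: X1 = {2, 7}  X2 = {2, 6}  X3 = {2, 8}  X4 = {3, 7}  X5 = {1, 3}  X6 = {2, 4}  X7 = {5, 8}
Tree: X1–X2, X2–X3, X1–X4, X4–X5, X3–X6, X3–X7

Yes; width 1.

Vertex coverage: the bags together contain {1, 2, 3, 4, 5, 6, 7, 8}, the full vertex set. Edge coverage: each edge of G has both endpoints in at least one bag. Running intersection: for every vertex, the bags containing it form a connected subtree. All three properties hold, so this is a valid tree decomposition of width max|bag| − 1 = 1, and hence tw(G) ≤ 1.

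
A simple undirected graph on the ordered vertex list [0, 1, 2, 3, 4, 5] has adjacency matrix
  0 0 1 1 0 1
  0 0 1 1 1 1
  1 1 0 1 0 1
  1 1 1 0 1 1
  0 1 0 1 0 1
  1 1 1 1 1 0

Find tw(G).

A width-3 tree decomposition is:
Bags: B1 = {1, 2, 3, 5}  B2 = {0, 2, 3, 5}  B3 = {1, 3, 4, 5}
Tree: B1–B2, B1–B3
Each bag holds 4 vertices, so the decomposition has width 3, which upper-bounds the treewidth. On the other hand G contains the 4-clique {0, 2, 3, 5}. A clique must lie in a single bag of any decomposition, so no decomposition can have width below 3. The upper and lower bounds meet at 3, so that is the treewidth.

3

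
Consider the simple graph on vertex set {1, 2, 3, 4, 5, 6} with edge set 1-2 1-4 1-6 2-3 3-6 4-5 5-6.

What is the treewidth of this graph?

A width-2 tree decomposition is:
Bags: B1 = {2, 3, 6}  B2 = {1, 2, 6}  B3 = {1, 5, 6}  B4 = {1, 4, 5}
Tree: B1–B2, B2–B3, B3–B4
Each bag holds 3 vertices, so the decomposition has width 2, which upper-bounds the treewidth. For the lower bound, G contains the cycle 3–2–1–6–3, so G is not a forest; only forests have treewidth ≤ 1, hence tw(G) ≥ 2. Combining the bounds, tw(G) = 2.

2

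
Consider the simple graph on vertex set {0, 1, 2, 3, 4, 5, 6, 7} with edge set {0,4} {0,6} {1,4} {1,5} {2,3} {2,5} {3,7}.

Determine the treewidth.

A width-1 tree decomposition is:
Bags: B1 = {0, 6}  B2 = {0, 4}  B3 = {1, 4}  B4 = {1, 5}  B5 = {2, 5}  B6 = {2, 3}  B7 = {3, 7}
Tree: B1–B2, B2–B3, B3–B4, B4–B5, B5–B6, B6–B7
Each bag holds 2 vertices, so the decomposition has width 1, which upper-bounds the treewidth. G has an edge, so its treewidth is at least 1. Combining the bounds, tw(G) = 1.

1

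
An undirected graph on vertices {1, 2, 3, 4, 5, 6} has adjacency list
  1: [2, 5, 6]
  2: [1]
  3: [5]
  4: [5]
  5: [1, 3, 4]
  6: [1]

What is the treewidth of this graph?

A width-1 tree decomposition is:
Bags: B1 = {1, 5}  B2 = {4, 5}  B3 = {1, 2}  B4 = {1, 6}  B5 = {3, 5}
Tree: B1–B2, B1–B3, B3–B4, B1–B5
The largest bag has 2 vertices, giving width 1; this decomposition certifies tw(G) ≤ 1. Since G has at least one edge (e.g. 1–5), it is not an edgeless graph, so tw(G) ≥ 1. The upper and lower bounds meet at 1, so that is the treewidth.

1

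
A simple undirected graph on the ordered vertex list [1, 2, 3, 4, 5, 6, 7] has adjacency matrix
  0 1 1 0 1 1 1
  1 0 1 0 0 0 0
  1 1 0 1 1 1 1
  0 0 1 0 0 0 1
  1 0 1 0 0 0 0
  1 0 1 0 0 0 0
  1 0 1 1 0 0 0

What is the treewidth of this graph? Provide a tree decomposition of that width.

Treewidth 2.
One optimal decomposition is:
Bags: B1 = {1, 3, 7}  B2 = {1, 3, 6}  B3 = {1, 2, 3}  B4 = {3, 4, 7}  B5 = {1, 3, 5}
Tree: B1–B2, B1–B3, B1–B4, B3–B5

The largest bag has 3 vertices, giving width 2; this decomposition certifies tw(G) ≤ 2. For the lower bound, the 3 vertices {1, 2, 3} are pairwise adjacent, and any tree decomposition puts a clique entirely inside one bag — forcing width ≥ 2. The upper and lower bounds meet at 2, so that is the treewidth.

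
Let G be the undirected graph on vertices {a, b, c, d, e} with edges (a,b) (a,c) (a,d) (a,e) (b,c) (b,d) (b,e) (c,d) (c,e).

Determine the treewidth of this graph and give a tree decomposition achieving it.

The largest bag has 4 vertices, giving width 3; this decomposition certifies tw(G) ≤ 3. On the other hand G contains the 4-clique {a, b, c, d}. A clique must lie in a single bag of any decomposition, so no decomposition can have width below 3. Combining the bounds, tw(G) = 3.

Treewidth 3.
One such decomposition:
Bags: B1 = {a, b, c, d}  B2 = {a, b, c, e}
Tree: B1–B2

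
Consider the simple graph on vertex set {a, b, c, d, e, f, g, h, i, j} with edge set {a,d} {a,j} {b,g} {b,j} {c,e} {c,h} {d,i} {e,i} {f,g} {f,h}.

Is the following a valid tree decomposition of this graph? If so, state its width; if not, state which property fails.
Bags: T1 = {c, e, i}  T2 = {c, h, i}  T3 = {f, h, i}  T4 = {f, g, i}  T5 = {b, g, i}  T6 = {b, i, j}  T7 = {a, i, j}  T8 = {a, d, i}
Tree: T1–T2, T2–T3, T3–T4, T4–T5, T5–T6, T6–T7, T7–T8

Every vertex of G appears in some bag (union = {a, b, c, d, e, f, g, h, i, j}); every edge is covered by a bag; and for each vertex v the set of bags containing v is connected in the bag tree. The decomposition is therefore valid. The largest bag has 3 vertices, so the width is 2.

Yes; width 2.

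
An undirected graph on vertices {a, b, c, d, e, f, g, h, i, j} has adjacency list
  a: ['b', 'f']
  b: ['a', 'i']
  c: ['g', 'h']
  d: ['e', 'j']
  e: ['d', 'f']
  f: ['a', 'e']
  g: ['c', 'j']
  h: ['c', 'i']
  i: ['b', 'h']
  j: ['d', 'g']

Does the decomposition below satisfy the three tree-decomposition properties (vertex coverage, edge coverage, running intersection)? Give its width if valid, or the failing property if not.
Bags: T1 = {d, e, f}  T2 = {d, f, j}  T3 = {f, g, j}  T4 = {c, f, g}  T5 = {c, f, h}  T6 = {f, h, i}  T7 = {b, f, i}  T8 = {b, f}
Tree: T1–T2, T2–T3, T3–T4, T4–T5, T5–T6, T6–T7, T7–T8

No — vertex a appears in no bag.

A tree decomposition must satisfy three properties: every vertex lies in some bag; for every edge, both endpoints lie together in some bag; and for every vertex, the bags containing it form a connected subtree. Here vertex a appears in no bag, so the decomposition is invalid.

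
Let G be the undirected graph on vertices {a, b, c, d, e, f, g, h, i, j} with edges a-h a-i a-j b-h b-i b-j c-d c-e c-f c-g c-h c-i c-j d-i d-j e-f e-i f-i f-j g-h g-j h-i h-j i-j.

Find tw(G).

3

A width-3 tree decomposition is:
Bags: B1 = {c, h, i, j}  B2 = {b, h, i, j}  B3 = {c, d, i, j}  B4 = {a, h, i, j}  B5 = {c, f, i, j}  B6 = {c, e, f, i}  B7 = {c, g, h, j}
Tree: B1–B2, B1–B3, B1–B4, B1–B5, B5–B6, B1–B7
Every bag has size at most 4, so the width is 4 − 1 = 3 and tw(G) ≤ 3. On the other hand G contains the 4-clique {c, g, h, j}. A clique must lie in a single bag of any decomposition, so no decomposition can have width below 3. Combining the bounds, tw(G) = 3.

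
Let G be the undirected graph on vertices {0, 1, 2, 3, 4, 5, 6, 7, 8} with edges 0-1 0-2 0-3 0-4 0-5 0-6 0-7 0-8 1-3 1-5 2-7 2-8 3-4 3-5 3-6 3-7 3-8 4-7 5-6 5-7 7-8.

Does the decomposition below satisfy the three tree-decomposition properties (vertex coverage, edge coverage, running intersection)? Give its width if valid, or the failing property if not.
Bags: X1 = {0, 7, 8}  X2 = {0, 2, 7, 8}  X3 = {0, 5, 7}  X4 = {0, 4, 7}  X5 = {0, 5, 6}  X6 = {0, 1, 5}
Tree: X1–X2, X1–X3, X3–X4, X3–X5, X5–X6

No — vertex 3 appears in no bag.

A tree decomposition must satisfy three properties: every vertex lies in some bag; for every edge, both endpoints lie together in some bag; and for every vertex, the bags containing it form a connected subtree. Here vertex 3 appears in no bag, so the decomposition is invalid.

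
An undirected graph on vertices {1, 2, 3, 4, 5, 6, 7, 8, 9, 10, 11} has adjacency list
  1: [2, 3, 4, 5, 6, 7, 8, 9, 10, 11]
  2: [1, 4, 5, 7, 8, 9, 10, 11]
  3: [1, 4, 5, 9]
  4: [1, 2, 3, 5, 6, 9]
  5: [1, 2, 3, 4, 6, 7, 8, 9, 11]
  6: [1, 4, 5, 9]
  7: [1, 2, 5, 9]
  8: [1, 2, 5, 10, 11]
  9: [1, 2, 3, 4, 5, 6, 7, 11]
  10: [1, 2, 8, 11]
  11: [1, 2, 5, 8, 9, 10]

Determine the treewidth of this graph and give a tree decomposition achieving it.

Treewidth 4.
One such decomposition:
Bags: B1 = {1, 2, 4, 5, 9}  B2 = {1, 2, 5, 9, 11}  B3 = {1, 2, 5, 8, 11}  B4 = {1, 2, 5, 7, 9}  B5 = {1, 3, 4, 5, 9}  B6 = {1, 4, 5, 6, 9}  B7 = {1, 2, 8, 10, 11}
Tree: B1–B2, B2–B3, B2–B4, B1–B5, B5–B6, B3–B7

The largest bag has 5 vertices, giving width 4; this decomposition certifies tw(G) ≤ 4. Conversely, {1, 2, 8, 10, 11} is a clique of size 5, and the vertices of any clique must share a bag in every tree decomposition; so some bag has ≥ 5 vertices and tw(G) ≥ 4. Combining the bounds, tw(G) = 4.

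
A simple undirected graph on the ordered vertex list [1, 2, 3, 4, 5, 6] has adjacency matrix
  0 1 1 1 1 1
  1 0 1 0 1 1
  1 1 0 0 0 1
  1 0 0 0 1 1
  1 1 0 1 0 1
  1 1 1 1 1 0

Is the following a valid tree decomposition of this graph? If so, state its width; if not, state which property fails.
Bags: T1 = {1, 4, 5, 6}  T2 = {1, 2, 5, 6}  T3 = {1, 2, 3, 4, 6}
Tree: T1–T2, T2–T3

No — bags containing vertex 4 are not connected in the tree.

A tree decomposition must satisfy three properties: every vertex lies in some bag; for every edge, both endpoints lie together in some bag; and for every vertex, the bags containing it form a connected subtree. Here bags containing vertex 4 are not connected in the tree, so the decomposition is invalid.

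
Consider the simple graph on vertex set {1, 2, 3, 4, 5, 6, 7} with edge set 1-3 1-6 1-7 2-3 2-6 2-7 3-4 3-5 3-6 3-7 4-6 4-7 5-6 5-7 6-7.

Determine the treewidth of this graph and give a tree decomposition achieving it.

Treewidth 3.
One such decomposition:
Bags: B1 = {3, 5, 6, 7}  B2 = {1, 3, 6, 7}  B3 = {2, 3, 6, 7}  B4 = {3, 4, 6, 7}
Tree: B1–B2, B2–B3, B1–B4

The largest bag has 4 vertices, giving width 3; this decomposition certifies tw(G) ≤ 3. For the lower bound, the 4 vertices {1, 3, 6, 7} are pairwise adjacent, and any tree decomposition puts a clique entirely inside one bag — forcing width ≥ 3. Hence tw(G) = 3 exactly.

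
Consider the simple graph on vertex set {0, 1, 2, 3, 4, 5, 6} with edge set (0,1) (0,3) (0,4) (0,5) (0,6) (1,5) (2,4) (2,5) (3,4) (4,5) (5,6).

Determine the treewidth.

2

A width-2 tree decomposition is:
Bags: B1 = {0, 1, 5}  B2 = {0, 5, 6}  B3 = {0, 4, 5}  B4 = {0, 3, 4}  B5 = {2, 4, 5}
Tree: B1–B2, B2–B3, B3–B4, B3–B5
Each bag holds 3 vertices, so the decomposition has width 2, which upper-bounds the treewidth. On the other hand G contains the 3-clique {0, 3, 4}. A clique must lie in a single bag of any decomposition, so no decomposition can have width below 2. Therefore the treewidth is 2.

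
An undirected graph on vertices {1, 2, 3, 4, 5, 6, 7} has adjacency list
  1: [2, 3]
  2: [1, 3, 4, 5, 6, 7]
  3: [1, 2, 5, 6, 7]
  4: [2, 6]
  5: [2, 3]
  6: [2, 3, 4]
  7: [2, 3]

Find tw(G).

2

A width-2 tree decomposition is:
Bags: B1 = {2, 4, 6}  B2 = {2, 3, 6}  B3 = {2, 3, 5}  B4 = {2, 3, 7}  B5 = {1, 2, 3}
Tree: B1–B2, B2–B3, B2–B4, B3–B5
Each bag holds 3 vertices, so the decomposition has width 2, which upper-bounds the treewidth. On the other hand G contains the 3-clique {1, 2, 3}. A clique must lie in a single bag of any decomposition, so no decomposition can have width below 2. Combining the bounds, tw(G) = 2.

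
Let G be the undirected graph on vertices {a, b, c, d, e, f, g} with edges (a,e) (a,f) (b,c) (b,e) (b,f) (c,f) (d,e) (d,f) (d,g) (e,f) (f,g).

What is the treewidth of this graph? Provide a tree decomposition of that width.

Each bag holds 3 vertices, so the decomposition has width 2, which upper-bounds the treewidth. Conversely, {d, f, g} is a clique of size 3, and the vertices of any clique must share a bag in every tree decomposition; so some bag has ≥ 3 vertices and tw(G) ≥ 2. Combining the bounds, tw(G) = 2.

Treewidth 2.
One such decomposition:
Bags: B1 = {b, e, f}  B2 = {a, e, f}  B3 = {b, c, f}  B4 = {d, e, f}  B5 = {d, f, g}
Tree: B1–B2, B1–B3, B2–B4, B4–B5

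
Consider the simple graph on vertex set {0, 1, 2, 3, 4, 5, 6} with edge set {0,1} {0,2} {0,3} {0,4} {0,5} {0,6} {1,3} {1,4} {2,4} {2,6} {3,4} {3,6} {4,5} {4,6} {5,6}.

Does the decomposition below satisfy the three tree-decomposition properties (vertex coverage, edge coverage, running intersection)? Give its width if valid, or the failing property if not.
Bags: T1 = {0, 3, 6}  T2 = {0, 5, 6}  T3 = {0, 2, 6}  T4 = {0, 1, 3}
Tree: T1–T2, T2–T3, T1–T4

A tree decomposition must satisfy three properties: every vertex lies in some bag; for every edge, both endpoints lie together in some bag; and for every vertex, the bags containing it form a connected subtree. Here vertex 4 appears in no bag, so the decomposition is invalid.

No — vertex 4 appears in no bag.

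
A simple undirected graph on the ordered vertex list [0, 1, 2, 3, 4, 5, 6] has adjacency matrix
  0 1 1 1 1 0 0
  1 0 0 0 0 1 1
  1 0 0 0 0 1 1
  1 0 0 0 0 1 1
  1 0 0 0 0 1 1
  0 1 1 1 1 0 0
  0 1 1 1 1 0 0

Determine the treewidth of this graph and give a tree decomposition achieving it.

Treewidth 3.
Bags: B1 = {0, 3, 5, 6}  B2 = {0, 4, 5, 6}  B3 = {0, 1, 5, 6}  B4 = {0, 2, 5, 6}
Tree: B1–B2, B2–B3, B3–B4

Each bag holds 4 vertices, so the decomposition has width 3, which upper-bounds the treewidth. For the lower bound: the 4 vertex sets {0,3}, {4,6}, {5}, {1} are disjoint, each induces a connected subgraph, and every pair is joined by at least one edge of G. Contracting each set to a single vertex therefore yields K_{4} as a minor, and since treewidth is minor-monotone, tw(G) ≥ tw(K_{4}) = 3. Therefore the treewidth is 3.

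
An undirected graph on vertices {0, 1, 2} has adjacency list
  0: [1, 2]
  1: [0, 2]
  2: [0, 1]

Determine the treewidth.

2

A width-2 tree decomposition is:
Bags: B1 = {0, 1, 2}
Tree: (single bag)
A single bag containing all 3 vertices is trivially a valid decomposition of width 2. For the lower bound, the 3 vertices {0, 1, 2} are pairwise adjacent, and any tree decomposition puts a clique entirely inside one bag — forcing width ≥ 2. The upper and lower bounds meet at 2, so that is the treewidth.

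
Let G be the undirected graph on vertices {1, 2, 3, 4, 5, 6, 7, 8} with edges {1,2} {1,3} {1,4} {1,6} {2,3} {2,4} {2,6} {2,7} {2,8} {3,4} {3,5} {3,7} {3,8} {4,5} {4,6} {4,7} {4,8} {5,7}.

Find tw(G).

A width-3 tree decomposition is:
Bags: B1 = {1, 2, 3, 4}  B2 = {1, 2, 4, 6}  B3 = {2, 3, 4, 8}  B4 = {2, 3, 4, 7}  B5 = {3, 4, 5, 7}
Tree: B1–B2, B1–B3, B1–B4, B4–B5
Every bag has size at most 4, so the width is 4 − 1 = 3 and tw(G) ≤ 3. On the other hand G contains the 4-clique {2, 3, 4, 8}. A clique must lie in a single bag of any decomposition, so no decomposition can have width below 3. Therefore the treewidth is 3.

3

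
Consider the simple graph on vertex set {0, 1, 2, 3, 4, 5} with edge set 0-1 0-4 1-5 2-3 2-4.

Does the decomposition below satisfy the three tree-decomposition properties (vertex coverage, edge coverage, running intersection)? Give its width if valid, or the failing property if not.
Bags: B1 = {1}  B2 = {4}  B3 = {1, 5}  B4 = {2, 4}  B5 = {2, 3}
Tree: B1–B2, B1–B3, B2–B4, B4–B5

A tree decomposition must satisfy three properties: every vertex lies in some bag; for every edge, both endpoints lie together in some bag; and for every vertex, the bags containing it form a connected subtree. Here vertex 0 appears in no bag, so the decomposition is invalid.

No — vertex 0 appears in no bag.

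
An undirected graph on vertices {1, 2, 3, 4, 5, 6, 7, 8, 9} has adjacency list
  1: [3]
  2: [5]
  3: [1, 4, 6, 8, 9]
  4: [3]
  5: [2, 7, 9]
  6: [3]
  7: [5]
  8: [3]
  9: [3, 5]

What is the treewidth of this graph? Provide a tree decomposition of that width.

Treewidth 1.
One such decomposition:
Bags: B1 = {3, 8}  B2 = {1, 3}  B3 = {3, 9}  B4 = {5, 9}  B5 = {2, 5}  B6 = {3, 6}  B7 = {3, 4}  B8 = {5, 7}
Tree: B1–B2, B1–B3, B3–B4, B4–B5, B1–B6, B1–B7, B4–B8

Each bag holds 2 vertices, so the decomposition has width 1, which upper-bounds the treewidth. G has an edge, so its treewidth is at least 1. Hence tw(G) = 1 exactly.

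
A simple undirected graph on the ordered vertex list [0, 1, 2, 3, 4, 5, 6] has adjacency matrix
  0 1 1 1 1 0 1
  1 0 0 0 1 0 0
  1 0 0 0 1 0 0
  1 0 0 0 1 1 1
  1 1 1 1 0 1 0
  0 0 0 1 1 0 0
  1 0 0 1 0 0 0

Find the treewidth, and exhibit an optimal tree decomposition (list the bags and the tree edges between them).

The largest bag has 3 vertices, giving width 2; this decomposition certifies tw(G) ≤ 2. Conversely, {0, 1, 4} is a clique of size 3, and the vertices of any clique must share a bag in every tree decomposition; so some bag has ≥ 3 vertices and tw(G) ≥ 2. The upper and lower bounds meet at 2, so that is the treewidth.

Treewidth 2.
Bags: B1 = {3, 4, 5}  B2 = {0, 3, 4}  B3 = {0, 3, 6}  B4 = {0, 2, 4}  B5 = {0, 1, 4}
Tree: B1–B2, B2–B3, B2–B4, B4–B5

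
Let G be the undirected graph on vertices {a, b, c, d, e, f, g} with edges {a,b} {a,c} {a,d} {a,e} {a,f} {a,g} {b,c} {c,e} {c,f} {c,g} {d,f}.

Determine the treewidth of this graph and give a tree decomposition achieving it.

The largest bag has 3 vertices, giving width 2; this decomposition certifies tw(G) ≤ 2. Conversely, {a, d, f} is a clique of size 3, and the vertices of any clique must share a bag in every tree decomposition; so some bag has ≥ 3 vertices and tw(G) ≥ 2. The upper and lower bounds meet at 2, so that is the treewidth.

Treewidth 2.
One optimal decomposition is:
Bags: B1 = {a, c, e}  B2 = {a, c, f}  B3 = {a, b, c}  B4 = {a, c, g}  B5 = {a, d, f}
Tree: B1–B2, B1–B3, B3–B4, B2–B5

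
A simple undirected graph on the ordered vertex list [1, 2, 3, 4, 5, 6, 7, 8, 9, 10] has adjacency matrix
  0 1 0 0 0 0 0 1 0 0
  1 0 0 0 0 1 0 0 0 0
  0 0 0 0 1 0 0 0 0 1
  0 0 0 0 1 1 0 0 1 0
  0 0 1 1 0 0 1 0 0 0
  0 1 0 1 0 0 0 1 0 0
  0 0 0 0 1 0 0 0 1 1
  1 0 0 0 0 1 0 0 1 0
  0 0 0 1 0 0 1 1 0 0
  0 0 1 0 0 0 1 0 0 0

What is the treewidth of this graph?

2

A width-2 tree decomposition is:
Bags: B1 = {1, 2, 8}  B2 = {2, 6, 8}  B3 = {6, 8, 9}  B4 = {4, 6, 9}  B5 = {4, 7, 9}  B6 = {4, 5, 7}  B7 = {5, 7, 10}  B8 = {3, 5, 10}
Tree: B1–B2, B2–B3, B3–B4, B4–B5, B5–B6, B6–B7, B7–B8
Every bag has size at most 3, so the width is 3 − 1 = 2 and tw(G) ≤ 2. Since 1–2–6–8–1 is a cycle in G, G is not acyclic. Forests are exactly the graphs of treewidth ≤ 1, so tw(G) ≥ 2. Hence tw(G) = 2 exactly.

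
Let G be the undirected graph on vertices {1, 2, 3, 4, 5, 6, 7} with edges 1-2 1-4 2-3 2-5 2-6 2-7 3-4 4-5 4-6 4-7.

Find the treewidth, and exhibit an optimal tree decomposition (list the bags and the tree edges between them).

Treewidth 2.
Bags: B1 = {2, 4, 6}  B2 = {1, 2, 4}  B3 = {2, 4, 7}  B4 = {2, 3, 4}  B5 = {2, 4, 5}
Tree: B1–B2, B2–B3, B3–B4, B4–B5

The largest bag has 3 vertices, giving width 2; this decomposition certifies tw(G) ≤ 2. For the lower bound, G contains the cycle 2–6–4–1–2, so G is not a forest; only forests have treewidth ≤ 1, hence tw(G) ≥ 2. Therefore the treewidth is 2.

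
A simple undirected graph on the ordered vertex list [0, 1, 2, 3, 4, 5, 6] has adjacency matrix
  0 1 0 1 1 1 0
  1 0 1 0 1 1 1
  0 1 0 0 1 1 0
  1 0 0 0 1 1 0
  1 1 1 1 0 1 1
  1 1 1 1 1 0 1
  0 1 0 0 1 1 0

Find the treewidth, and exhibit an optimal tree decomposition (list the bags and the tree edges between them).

Every bag has size at most 4, so the width is 4 − 1 = 3 and tw(G) ≤ 3. Conversely, {0, 1, 4, 5} is a clique of size 4, and the vertices of any clique must share a bag in every tree decomposition; so some bag has ≥ 4 vertices and tw(G) ≥ 3. Combining the bounds, tw(G) = 3.

Treewidth 3.
One optimal decomposition is:
Bags: B1 = {0, 1, 4, 5}  B2 = {1, 4, 5, 6}  B3 = {1, 2, 4, 5}  B4 = {0, 3, 4, 5}
Tree: B1–B2, B1–B3, B1–B4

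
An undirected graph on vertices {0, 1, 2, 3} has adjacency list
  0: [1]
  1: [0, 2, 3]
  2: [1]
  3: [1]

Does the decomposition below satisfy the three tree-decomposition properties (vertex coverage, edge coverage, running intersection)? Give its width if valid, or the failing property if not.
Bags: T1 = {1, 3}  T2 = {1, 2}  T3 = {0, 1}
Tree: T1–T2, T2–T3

Yes; width 1.

Every vertex of G appears in some bag (union = {0, 1, 2, 3}); every edge is covered by a bag; and for each vertex v the set of bags containing v is connected in the bag tree. The decomposition is therefore valid. The largest bag has 2 vertices, so the width is 1.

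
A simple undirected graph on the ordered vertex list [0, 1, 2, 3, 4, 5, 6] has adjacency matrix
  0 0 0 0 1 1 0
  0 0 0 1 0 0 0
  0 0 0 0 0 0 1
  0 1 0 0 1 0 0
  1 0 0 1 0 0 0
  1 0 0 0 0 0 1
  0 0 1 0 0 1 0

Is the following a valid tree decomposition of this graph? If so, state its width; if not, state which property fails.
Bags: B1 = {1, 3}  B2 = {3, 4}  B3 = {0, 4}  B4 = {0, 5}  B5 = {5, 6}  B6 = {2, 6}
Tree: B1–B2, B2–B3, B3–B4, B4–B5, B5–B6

Checking the three conditions: (i) the bags cover all of {0, 1, 2, 3, 4, 5, 6}; (ii) for each edge, some bag contains both endpoints; (iii) the bags containing any fixed vertex form a subtree. All hold, so the decomposition is valid with width 2 − 1 = 1.

Yes; width 1.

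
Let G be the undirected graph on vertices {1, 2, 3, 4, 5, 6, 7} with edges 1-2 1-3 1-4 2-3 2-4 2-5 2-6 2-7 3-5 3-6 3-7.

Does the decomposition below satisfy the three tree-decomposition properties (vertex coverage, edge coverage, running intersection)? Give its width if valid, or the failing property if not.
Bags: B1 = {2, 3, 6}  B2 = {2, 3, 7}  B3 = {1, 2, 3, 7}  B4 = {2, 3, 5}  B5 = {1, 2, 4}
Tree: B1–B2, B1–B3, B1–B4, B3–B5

A tree decomposition must satisfy three properties: every vertex lies in some bag; for every edge, both endpoints lie together in some bag; and for every vertex, the bags containing it form a connected subtree. Here bags containing vertex 7 are not connected in the tree, so the decomposition is invalid.

No — bags containing vertex 7 are not connected in the tree.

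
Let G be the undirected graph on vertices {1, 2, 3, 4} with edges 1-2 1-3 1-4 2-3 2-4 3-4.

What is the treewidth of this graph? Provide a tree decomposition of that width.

Treewidth 3.
One optimal decomposition is:
Bags: B1 = {1, 2, 3, 4}
Tree: (single bag)

A single bag containing all 4 vertices is trivially a valid decomposition of width 3. For the lower bound, the 4 vertices {1, 2, 3, 4} are pairwise adjacent, and any tree decomposition puts a clique entirely inside one bag — forcing width ≥ 3. The upper and lower bounds meet at 3, so that is the treewidth.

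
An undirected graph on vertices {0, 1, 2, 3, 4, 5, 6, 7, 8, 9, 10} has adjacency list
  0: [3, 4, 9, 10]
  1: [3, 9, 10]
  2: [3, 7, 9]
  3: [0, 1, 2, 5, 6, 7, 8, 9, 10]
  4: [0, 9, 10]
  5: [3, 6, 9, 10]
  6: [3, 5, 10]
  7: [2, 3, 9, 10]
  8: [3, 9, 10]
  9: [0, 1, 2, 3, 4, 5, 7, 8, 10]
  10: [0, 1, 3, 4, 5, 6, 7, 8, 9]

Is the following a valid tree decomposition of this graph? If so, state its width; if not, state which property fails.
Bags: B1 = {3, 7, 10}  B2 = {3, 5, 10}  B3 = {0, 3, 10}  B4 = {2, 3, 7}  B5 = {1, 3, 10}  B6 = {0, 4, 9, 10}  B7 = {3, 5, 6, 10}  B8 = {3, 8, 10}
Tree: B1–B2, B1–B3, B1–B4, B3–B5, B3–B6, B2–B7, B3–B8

A tree decomposition must satisfy three properties: every vertex lies in some bag; for every edge, both endpoints lie together in some bag; and for every vertex, the bags containing it form a connected subtree. Here edge (9,7) lies in no bag, so the decomposition is invalid.

No — edge (9,7) lies in no bag.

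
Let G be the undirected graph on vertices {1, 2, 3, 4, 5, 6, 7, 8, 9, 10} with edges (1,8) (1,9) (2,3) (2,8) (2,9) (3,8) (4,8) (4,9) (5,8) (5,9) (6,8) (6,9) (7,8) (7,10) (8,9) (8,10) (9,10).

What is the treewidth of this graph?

2

A width-2 tree decomposition is:
Bags: B1 = {2, 8, 9}  B2 = {6, 8, 9}  B3 = {8, 9, 10}  B4 = {1, 8, 9}  B5 = {2, 3, 8}  B6 = {5, 8, 9}  B7 = {7, 8, 10}  B8 = {4, 8, 9}
Tree: B1–B2, B1–B3, B3–B4, B1–B5, B4–B6, B3–B7, B1–B8
Each bag holds 3 vertices, so the decomposition has width 2, which upper-bounds the treewidth. On the other hand G contains the 3-clique {1, 8, 9}. A clique must lie in a single bag of any decomposition, so no decomposition can have width below 2. Combining the bounds, tw(G) = 2.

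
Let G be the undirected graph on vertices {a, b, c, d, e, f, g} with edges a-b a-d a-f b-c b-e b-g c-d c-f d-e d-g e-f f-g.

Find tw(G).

A width-3 tree decomposition is:
Bags: B1 = {a, b, d, f}  B2 = {b, c, d, f}  B3 = {b, d, f, g}  B4 = {b, d, e, f}
Tree: B1–B2, B2–B3, B3–B4
Each bag holds 4 vertices, so the decomposition has width 3, which upper-bounds the treewidth. For the lower bound: the 4 vertex sets {a,f}, {c,d}, {b}, {g} are disjoint, each induces a connected subgraph, and every pair is joined by at least one edge of G. Contracting each set to a single vertex therefore yields K_{4} as a minor, and since treewidth is minor-monotone, tw(G) ≥ tw(K_{4}) = 3. The upper and lower bounds meet at 3, so that is the treewidth.

3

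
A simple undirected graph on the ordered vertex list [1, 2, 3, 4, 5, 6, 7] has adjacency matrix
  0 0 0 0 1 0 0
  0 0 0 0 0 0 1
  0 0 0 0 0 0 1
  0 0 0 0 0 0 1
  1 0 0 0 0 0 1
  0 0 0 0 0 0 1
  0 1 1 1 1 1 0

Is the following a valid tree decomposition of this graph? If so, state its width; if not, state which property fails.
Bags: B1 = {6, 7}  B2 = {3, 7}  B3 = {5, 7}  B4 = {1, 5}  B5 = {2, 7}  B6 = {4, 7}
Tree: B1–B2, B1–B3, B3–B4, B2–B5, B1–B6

Yes; width 1.

Vertex coverage: the bags together contain {1, 2, 3, 4, 5, 6, 7}, the full vertex set. Edge coverage: each edge of G has both endpoints in at least one bag. Running intersection: for every vertex, the bags containing it form a connected subtree. All three properties hold, so this is a valid tree decomposition of width max|bag| − 1 = 1, and hence tw(G) ≤ 1.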